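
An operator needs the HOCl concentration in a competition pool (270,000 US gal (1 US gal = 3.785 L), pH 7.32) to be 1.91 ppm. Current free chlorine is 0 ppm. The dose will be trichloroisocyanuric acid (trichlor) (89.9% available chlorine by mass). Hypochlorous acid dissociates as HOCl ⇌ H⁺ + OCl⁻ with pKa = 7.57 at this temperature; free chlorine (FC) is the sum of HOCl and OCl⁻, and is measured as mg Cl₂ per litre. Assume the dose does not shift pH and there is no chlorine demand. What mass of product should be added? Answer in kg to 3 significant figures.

Volume: 270,000 US gal × 3.785 L/gal = 1,021,950 L.
[OCl⁻]/[HOCl] = 10^(pH − pKa) = 10^(7.32 − 7.57) = 0.5623; fraction as HOCl = 1/(1 + 0.5623) = 0.6401.
Free chlorine required for 1.91 ppm HOCl: 1.91 / 0.6401 = 2.984 ppm.
FC to add: 2.984 − 0 = 2.984 mg/L as Cl₂.
Cl₂ equivalent: 2.984 mg/L × 1,021,950 L = 3050 g.
Product at 89.9% available Cl: 3050 / 0.899 = 3392 g.

3.39 kg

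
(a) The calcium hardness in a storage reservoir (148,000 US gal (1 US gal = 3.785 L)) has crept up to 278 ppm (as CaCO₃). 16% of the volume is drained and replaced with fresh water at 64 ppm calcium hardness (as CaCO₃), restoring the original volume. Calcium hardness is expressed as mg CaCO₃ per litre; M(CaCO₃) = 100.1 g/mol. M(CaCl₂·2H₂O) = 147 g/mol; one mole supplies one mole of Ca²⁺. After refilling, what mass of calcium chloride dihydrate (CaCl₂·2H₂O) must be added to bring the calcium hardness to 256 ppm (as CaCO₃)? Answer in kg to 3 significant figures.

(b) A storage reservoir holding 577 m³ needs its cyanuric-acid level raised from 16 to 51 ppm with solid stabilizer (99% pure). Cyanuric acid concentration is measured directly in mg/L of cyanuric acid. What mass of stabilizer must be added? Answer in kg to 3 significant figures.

(a) Volume: 148,000 US gal × 3.785 L/gal = 560,180 L.
(a) After draining 16% and refilling: 278 × 0.84 + 64 × 0.16 = 243.76 ppm.
(a) Deficit to target: 256 − 243.76 = 12.24 mg/L.
(a) As CaCO₃: 12.24 mg/L × 560,180 L = 6857 g; ÷ 100.1 = 68.5 mol Ca²⁺.
(a) Mass: 68.5 × 147 = 10,070 g.

(b) Volume: 577 m³ = 577,000 L.
(b) CYA to add: (51 − 16) = 35 mg/L × 577,000 L = 20,200 g cyanuric acid.
(b) At 99% purity: 20,200 / 0.99 = 20,400 g product.

(a) 10.1 kg; (b) 20.4 kg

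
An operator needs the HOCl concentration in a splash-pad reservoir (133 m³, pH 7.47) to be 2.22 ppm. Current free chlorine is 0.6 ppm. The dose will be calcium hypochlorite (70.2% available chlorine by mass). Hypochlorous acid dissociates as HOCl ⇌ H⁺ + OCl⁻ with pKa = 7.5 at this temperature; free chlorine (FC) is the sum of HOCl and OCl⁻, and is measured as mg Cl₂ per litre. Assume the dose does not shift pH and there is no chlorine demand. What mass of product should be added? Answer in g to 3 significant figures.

699 g

Volume: 133 m³ = 133,000 L.
[OCl⁻]/[HOCl] = 10^(pH − pKa) = 10^(7.47 − 7.5) = 0.9333; fraction as HOCl = 1/(1 + 0.9333) = 0.5173.
Free chlorine required for 2.22 ppm HOCl: 2.22 / 0.5173 = 4.292 ppm.
FC to add: 4.292 − 0.6 = 3.692 mg/L as Cl₂.
Cl₂ equivalent: 3.692 mg/L × 133,000 L = 491 g.
Product at 70.2% available Cl: 491 / 0.702 = 699.4 g.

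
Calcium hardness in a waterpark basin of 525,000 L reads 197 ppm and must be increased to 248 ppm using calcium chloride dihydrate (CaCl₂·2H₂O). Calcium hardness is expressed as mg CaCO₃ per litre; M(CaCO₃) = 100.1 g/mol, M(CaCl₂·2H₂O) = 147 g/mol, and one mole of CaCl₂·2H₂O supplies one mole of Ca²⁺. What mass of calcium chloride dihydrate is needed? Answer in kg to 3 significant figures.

39.3 kg

Hardness to add: (248 − 197) = 51 mg/L as CaCO₃ × 525,000 L = 26,780 g as CaCO₃.
Moles of Ca²⁺ (1 mol Ca²⁺ ≡ 1 mol CaCO₃): 26,780 / 100.1 g/mol = 267.5 mol.
Mass of CaCl₂·2H₂O: 267.5 × 147 = 39,320 g.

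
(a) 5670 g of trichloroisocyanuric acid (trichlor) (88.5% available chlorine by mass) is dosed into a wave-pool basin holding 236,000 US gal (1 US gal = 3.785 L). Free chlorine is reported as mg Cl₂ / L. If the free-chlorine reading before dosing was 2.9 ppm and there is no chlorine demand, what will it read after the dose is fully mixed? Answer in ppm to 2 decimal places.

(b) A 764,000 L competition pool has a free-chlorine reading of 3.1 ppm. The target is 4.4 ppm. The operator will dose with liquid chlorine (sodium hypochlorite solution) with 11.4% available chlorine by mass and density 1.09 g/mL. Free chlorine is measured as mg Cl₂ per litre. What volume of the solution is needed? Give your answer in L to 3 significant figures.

(a) Volume: 236,000 US gal × 3.785 L/gal = 893,260 L.
(a) Available chlorine delivered: 5670 g × 0.885 = 5018 g as Cl₂.
(a) Concentration rise: 5018 g / 893,260 L = 5.618 mg/L = 5.62 ppm.
(a) Final FC: 2.9 + 5.62 = 8.52 ppm.

(b) Chlorine deficit: 4.4 − 3.1 = 1.3 ppm = 1.3 mg/L as Cl₂.
(b) Cl₂ equivalent needed: 1.3 mg/L × 764,000 L = 993,200 mg = 993.2 g.
(b) Product at 11.4% available chlorine: 993.2 / 0.114 = 8712 g.
(b) Volume at density 1.09 g/mL: 8712 g ÷ 1.09 g/mL = 7993 mL.

(a) 8.52 ppm; (b) 7.99 L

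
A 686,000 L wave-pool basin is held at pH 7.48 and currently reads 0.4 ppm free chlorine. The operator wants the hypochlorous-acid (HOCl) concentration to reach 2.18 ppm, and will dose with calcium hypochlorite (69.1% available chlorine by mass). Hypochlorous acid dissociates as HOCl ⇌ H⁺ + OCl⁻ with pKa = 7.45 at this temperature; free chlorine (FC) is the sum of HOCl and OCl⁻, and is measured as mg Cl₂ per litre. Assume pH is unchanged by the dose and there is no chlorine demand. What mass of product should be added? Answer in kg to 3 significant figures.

[OCl⁻]/[HOCl] = 10^(pH − pKa) = 10^(7.48 − 7.45) = 1.072; fraction as HOCl = 1/(1 + 1.072) = 0.4827.
Free chlorine required for 2.18 ppm HOCl: 2.18 / 0.4827 = 4.516 ppm.
FC to add: 4.516 − 0.4 = 4.116 mg/L as Cl₂.
Cl₂ equivalent: 4.116 mg/L × 686,000 L = 2824 g.
Product at 69.1% available Cl: 2824 / 0.691 = 4086 g.

4.09 kg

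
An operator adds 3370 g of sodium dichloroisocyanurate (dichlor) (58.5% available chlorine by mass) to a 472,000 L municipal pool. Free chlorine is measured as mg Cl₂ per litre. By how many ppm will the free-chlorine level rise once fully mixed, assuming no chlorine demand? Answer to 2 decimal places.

4.18 ppm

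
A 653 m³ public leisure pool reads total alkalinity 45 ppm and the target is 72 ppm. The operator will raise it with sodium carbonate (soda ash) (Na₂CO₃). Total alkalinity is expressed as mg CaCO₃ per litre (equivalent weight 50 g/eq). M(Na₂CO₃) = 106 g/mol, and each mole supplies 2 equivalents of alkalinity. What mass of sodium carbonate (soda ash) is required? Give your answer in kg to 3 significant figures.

Volume: 653 m³ = 653,000 L.
Alkalinity to add: (72 − 45) = 27 mg/L as CaCO₃ × 653,000 L = 17,630 g as CaCO₃.
Equivalents: 17,630 g ÷ 50 g/eq = 352.6 eq.
Each mole of Na₂CO₃ supplies 2 eq, so 352.6 / 2 = 176.3 mol.
Mass: 176.3 mol × 106 g/mol = 18,690 g.

18.7 kg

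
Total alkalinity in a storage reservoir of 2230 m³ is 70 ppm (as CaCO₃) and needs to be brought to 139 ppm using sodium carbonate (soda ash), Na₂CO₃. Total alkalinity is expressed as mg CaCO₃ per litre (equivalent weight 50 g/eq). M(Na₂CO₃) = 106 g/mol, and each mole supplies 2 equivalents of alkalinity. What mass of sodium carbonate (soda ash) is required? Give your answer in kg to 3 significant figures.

163 kg

Volume: 2230 m³ = 2,230,000 L.
Alkalinity to add: (139 − 70) = 69 mg/L as CaCO₃ × 2,230,000 L = 153,900 g as CaCO₃.
Equivalents: 153,900 g ÷ 50 g/eq = 3077 eq.
Each mole of Na₂CO₃ supplies 2 eq, so 3077 / 2 = 1539 mol.
Mass: 1539 mol × 106 g/mol = 163,100 g.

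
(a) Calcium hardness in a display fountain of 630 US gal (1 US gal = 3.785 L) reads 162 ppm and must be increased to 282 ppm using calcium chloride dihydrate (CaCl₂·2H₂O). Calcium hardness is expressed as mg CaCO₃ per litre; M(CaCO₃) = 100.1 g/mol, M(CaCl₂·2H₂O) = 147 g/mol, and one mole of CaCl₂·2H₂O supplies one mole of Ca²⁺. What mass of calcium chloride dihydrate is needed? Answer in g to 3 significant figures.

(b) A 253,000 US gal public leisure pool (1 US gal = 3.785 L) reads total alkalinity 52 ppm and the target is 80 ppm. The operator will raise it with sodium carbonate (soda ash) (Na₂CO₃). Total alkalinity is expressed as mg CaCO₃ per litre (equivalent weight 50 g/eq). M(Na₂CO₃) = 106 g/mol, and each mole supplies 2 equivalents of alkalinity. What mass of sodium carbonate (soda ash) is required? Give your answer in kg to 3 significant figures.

(a) 420 g; (b) 28.4 kg

(a) Volume: 630 US gal × 3.785 L/gal = 2,385 L.
(a) Hardness to add: (282 − 162) = 120 mg/L as CaCO₃ × 2,385 L = 286.1 g as CaCO₃.
(a) Moles of Ca²⁺ (1 mol Ca²⁺ ≡ 1 mol CaCO₃): 286.1 / 100.1 g/mol = 2.859 mol.
(a) Mass of CaCl₂·2H₂O: 2.859 × 147 = 420.2 g.

(b) Volume: 253,000 US gal × 3.785 L/gal = 957,605 L.
(b) Alkalinity to add: (80 − 52) = 28 mg/L as CaCO₃ × 957,605 L = 26,810 g as CaCO₃.
(b) Equivalents: 26,810 g ÷ 50 g/eq = 536.3 eq.
(b) Each mole of Na₂CO₃ supplies 2 eq, so 536.3 / 2 = 268.1 mol.
(b) Mass: 268.1 mol × 106 g/mol = 28,420 g.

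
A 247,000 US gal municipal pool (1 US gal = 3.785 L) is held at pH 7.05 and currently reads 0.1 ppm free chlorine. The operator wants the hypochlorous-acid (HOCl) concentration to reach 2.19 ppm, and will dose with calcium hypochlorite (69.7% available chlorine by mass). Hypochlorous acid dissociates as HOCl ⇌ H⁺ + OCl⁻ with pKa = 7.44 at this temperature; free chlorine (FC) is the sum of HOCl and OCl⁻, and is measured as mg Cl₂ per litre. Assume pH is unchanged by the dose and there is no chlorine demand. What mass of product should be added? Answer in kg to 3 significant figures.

Volume: 247,000 US gal × 3.785 L/gal = 934,895 L.
[OCl⁻]/[HOCl] = 10^(pH − pKa) = 10^(7.05 − 7.44) = 0.4074; fraction as HOCl = 1/(1 + 0.4074) = 0.7105.
Free chlorine required for 2.19 ppm HOCl: 2.19 / 0.7105 = 3.082 ppm.
FC to add: 3.082 − 0.1 = 2.982 mg/L as Cl₂.
Cl₂ equivalent: 2.982 mg/L × 934,895 L = 2788 g.
Product at 69.7% available Cl: 2788 / 0.697 = 4000 g.

4.00 kg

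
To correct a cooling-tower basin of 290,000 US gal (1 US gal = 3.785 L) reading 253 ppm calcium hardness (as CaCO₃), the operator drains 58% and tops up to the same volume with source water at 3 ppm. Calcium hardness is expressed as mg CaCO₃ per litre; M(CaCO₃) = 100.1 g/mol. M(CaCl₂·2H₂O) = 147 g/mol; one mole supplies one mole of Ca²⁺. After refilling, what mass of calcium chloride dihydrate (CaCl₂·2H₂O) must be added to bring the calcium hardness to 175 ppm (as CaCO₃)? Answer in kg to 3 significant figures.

Volume: 290,000 US gal × 3.785 L/gal = 1,097,650 L.
After draining 58% and refilling: 253 × 0.42 + 3 × 0.58 = 108 ppm.
Deficit to target: 175 − 108 = 67 mg/L.
As CaCO₃: 67 mg/L × 1,097,650 L = 73,540 g; ÷ 100.1 = 734.7 mol Ca²⁺.
Mass: 734.7 × 147 = 108,000 g.

108 kg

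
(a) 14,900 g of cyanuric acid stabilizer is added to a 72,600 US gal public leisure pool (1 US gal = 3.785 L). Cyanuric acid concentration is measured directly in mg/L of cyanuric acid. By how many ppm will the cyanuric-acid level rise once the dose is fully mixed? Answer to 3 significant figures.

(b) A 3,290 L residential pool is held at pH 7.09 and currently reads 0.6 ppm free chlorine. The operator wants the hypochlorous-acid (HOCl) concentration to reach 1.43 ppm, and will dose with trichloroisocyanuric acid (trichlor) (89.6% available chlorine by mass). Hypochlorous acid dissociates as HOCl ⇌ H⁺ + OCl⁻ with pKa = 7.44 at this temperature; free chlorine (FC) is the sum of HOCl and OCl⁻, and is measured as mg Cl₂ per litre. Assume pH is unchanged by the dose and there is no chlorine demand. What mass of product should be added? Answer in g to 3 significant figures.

(a) 54.2 ppm; (b) 5.39 g

(a) Volume: 72,600 US gal × 3.785 L/gal = 274,791 L.
(a) Rise: 14,900 g / 274,791 L × 1000 = 54.22 mg/L.

(b) [OCl⁻]/[HOCl] = 10^(pH − pKa) = 10^(7.09 − 7.44) = 0.4467; fraction as HOCl = 1/(1 + 0.4467) = 0.6912.
(b) Free chlorine required for 1.43 ppm HOCl: 1.43 / 0.6912 = 2.069 ppm.
(b) FC to add: 2.069 − 0.6 = 1.469 mg/L as Cl₂.
(b) Cl₂ equivalent: 1.469 mg/L × 3,290 L = 4.832 g.
(b) Product at 89.6% available Cl: 4.832 / 0.896 = 5.393 g.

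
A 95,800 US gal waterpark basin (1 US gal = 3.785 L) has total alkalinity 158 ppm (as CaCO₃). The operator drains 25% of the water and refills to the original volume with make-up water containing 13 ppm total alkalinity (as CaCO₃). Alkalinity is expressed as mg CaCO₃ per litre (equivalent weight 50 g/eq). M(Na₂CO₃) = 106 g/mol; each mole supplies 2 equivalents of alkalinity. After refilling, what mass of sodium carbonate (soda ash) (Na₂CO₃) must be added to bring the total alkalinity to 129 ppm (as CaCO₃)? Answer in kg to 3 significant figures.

2.79 kg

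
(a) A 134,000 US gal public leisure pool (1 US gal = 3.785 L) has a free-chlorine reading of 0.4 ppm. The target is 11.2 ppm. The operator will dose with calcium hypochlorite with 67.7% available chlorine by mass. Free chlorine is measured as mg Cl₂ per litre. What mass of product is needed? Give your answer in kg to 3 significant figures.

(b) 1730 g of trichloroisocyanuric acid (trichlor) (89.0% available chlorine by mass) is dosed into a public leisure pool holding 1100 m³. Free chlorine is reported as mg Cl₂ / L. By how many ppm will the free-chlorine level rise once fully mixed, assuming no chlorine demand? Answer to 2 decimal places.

(a) Volume: 134,000 US gal × 3.785 L/gal = 507,190 L.
(a) Chlorine deficit: 11.2 − 0.4 = 10.8 ppm = 10.8 mg/L as Cl₂.
(a) Cl₂ equivalent needed: 10.8 mg/L × 507,190 L = 5,478,000 mg = 5478 g.
(a) Product at 67.7% available chlorine: 5478 / 0.677 = 8091 g.

(b) Volume: 1100 m³ = 1,100,000 L.
(b) Available chlorine delivered: 1730 g × 0.89 = 1540 g as Cl₂.
(b) Concentration rise: 1540 g / 1,100,000 L = 1.4 mg/L = 1.40 ppm.

(a) 8.09 kg; (b) 1.40 ppm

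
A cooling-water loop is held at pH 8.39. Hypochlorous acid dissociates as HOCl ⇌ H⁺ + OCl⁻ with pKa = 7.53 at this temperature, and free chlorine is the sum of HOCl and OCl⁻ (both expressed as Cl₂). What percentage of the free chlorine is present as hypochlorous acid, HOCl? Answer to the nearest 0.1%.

12.1%

[OCl⁻]/[HOCl] = 10^(pH − pKa) = 10^(8.39 − 7.53) = 10^0.86 = 7.244.
Fraction as HOCl = 1 / (1 + 7.244) = 0.1213.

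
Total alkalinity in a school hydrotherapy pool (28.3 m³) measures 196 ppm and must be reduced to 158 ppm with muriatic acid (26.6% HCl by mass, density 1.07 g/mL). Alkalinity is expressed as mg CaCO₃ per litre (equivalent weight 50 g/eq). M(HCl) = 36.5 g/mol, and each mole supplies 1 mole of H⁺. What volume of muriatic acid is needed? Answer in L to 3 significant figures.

Volume: 28.3 m³ = 28,300 L.
Alkalinity to neutralize: (196 − 158) = 38 mg/L as CaCO₃ × 28,300 L = 1075 g as CaCO₃.
Equivalents of H⁺ required: 1075 ÷ 50 g/eq = 21.51 eq = 21.51 mol HCl.
Mass of HCl: 21.51 × 36.5 = 785 g.
Mass of 26.6% solution: 785 / 0.266 = 2951 g.
Volume: 2951 g ÷ 1.07 g/mL = 2758 mL.

2.76 L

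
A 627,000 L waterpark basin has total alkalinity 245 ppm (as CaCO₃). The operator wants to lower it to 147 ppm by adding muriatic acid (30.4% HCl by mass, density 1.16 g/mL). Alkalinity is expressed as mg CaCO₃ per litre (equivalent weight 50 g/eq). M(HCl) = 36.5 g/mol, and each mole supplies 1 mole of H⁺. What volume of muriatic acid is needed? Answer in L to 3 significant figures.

Alkalinity to neutralize: (245 − 147) = 98 mg/L as CaCO₃ × 627,000 L = 61,450 g as CaCO₃.
Equivalents of H⁺ required: 61,450 ÷ 50 g/eq = 1229 eq = 1229 mol HCl.
Mass of HCl: 1229 × 36.5 = 44,860 g.
Mass of 30.4% solution: 44,860 / 0.304 = 147,600 g.
Volume: 147,600 g ÷ 1.16 g/mL = 127,200 mL.

127 L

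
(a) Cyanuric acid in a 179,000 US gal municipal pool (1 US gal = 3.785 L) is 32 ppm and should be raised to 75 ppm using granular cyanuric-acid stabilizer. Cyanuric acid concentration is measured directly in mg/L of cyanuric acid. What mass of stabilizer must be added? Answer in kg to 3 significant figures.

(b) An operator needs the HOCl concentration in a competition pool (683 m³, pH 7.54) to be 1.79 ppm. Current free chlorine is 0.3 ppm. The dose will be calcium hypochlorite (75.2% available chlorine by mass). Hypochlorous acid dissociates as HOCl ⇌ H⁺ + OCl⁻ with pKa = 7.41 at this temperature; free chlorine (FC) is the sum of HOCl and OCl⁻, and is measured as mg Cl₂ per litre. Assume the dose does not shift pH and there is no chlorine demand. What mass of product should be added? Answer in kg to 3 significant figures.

(a) Volume: 179,000 US gal × 3.785 L/gal = 677,515 L.
(a) CYA to add: (75 − 32) = 43 mg/L × 677,515 L = 29,130 g cyanuric acid.

(b) Volume: 683 m³ = 683,000 L.
(b) [OCl⁻]/[HOCl] = 10^(pH − pKa) = 10^(7.54 − 7.41) = 1.349; fraction as HOCl = 1/(1 + 1.349) = 0.4257.
(b) Free chlorine required for 1.79 ppm HOCl: 1.79 / 0.4257 = 4.205 ppm.
(b) FC to add: 4.205 − 0.3 = 3.905 mg/L as Cl₂.
(b) Cl₂ equivalent: 3.905 mg/L × 683,000 L = 2667 g.
(b) Product at 75.2% available Cl: 2667 / 0.752 = 3546 g.

(a) 29.1 kg; (b) 3.55 kg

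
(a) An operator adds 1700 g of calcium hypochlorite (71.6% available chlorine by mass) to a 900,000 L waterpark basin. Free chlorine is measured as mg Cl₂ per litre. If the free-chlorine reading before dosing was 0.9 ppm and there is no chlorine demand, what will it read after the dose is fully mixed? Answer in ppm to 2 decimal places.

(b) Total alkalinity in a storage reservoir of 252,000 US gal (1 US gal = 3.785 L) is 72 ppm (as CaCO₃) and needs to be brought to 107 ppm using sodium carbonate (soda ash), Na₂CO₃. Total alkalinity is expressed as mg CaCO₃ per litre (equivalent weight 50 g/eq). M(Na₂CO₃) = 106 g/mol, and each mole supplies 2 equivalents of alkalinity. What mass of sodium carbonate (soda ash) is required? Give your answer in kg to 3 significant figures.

(a) Available chlorine delivered: 1700 g × 0.716 = 1217 g as Cl₂.
(a) Concentration rise: 1217 g / 900,000 L = 1.352 mg/L = 1.35 ppm.
(a) Final FC: 0.9 + 1.35 = 2.25 ppm.

(b) Volume: 252,000 US gal × 3.785 L/gal = 953,820 L.
(b) Alkalinity to add: (107 − 72) = 35 mg/L as CaCO₃ × 953,820 L = 33,380 g as CaCO₃.
(b) Equivalents: 33,380 g ÷ 50 g/eq = 667.7 eq.
(b) Each mole of Na₂CO₃ supplies 2 eq, so 667.7 / 2 = 333.8 mol.
(b) Mass: 333.8 mol × 106 g/mol = 35,390 g.

(a) 2.25 ppm; (b) 35.4 kg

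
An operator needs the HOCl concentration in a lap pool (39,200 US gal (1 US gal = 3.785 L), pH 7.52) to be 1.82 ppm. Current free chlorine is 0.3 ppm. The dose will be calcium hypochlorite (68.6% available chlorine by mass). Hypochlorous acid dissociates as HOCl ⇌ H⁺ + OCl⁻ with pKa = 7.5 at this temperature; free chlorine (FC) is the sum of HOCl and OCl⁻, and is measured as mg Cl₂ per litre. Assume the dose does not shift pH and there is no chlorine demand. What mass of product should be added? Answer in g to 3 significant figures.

Volume: 39,200 US gal × 3.785 L/gal = 148,372 L.
[OCl⁻]/[HOCl] = 10^(pH − pKa) = 10^(7.52 − 7.5) = 1.047; fraction as HOCl = 1/(1 + 1.047) = 0.4885.
Free chlorine required for 1.82 ppm HOCl: 1.82 / 0.4885 = 3.726 ppm.
FC to add: 3.726 − 0.3 = 3.426 mg/L as Cl₂.
Cl₂ equivalent: 3.426 mg/L × 148,372 L = 508.3 g.
Product at 68.6% available Cl: 508.3 / 0.686 = 740.9 g.

741 g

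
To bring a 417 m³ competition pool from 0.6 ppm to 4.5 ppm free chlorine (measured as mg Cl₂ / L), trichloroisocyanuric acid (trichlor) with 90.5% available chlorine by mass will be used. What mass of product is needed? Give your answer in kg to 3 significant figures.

1.80 kg

Volume: 417 m³ = 417,000 L.
Chlorine deficit: 4.5 − 0.6 = 3.9 ppm = 3.9 mg/L as Cl₂.
Cl₂ equivalent needed: 3.9 mg/L × 417,000 L = 1,626,000 mg = 1626 g.
Product at 90.5% available chlorine: 1626 / 0.905 = 1797 g.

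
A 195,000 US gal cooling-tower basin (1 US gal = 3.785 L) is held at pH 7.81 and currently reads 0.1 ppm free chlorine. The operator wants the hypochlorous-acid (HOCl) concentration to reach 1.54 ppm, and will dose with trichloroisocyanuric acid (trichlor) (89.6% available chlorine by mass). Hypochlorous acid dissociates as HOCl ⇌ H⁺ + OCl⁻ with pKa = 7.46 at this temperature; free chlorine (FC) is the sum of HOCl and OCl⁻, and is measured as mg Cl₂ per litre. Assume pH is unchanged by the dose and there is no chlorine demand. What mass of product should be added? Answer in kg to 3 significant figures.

4.03 kg

Volume: 195,000 US gal × 3.785 L/gal = 738,075 L.
[OCl⁻]/[HOCl] = 10^(pH − pKa) = 10^(7.81 − 7.46) = 2.239; fraction as HOCl = 1/(1 + 2.239) = 0.3088.
Free chlorine required for 1.54 ppm HOCl: 1.54 / 0.3088 = 4.988 ppm.
FC to add: 4.988 − 0.1 = 4.888 mg/L as Cl₂.
Cl₂ equivalent: 4.888 mg/L × 738,075 L = 3607 g.
Product at 89.6% available Cl: 3607 / 0.896 = 4026 g.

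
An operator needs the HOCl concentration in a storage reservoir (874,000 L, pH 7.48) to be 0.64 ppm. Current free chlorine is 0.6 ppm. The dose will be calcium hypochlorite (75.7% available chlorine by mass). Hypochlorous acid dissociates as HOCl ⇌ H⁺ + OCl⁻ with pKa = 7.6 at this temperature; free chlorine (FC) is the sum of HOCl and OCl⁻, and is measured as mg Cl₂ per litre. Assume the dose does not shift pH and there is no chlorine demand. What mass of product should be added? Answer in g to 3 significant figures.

[OCl⁻]/[HOCl] = 10^(pH − pKa) = 10^(7.48 − 7.6) = 0.7586; fraction as HOCl = 1/(1 + 0.7586) = 0.5686.
Free chlorine required for 0.64 ppm HOCl: 0.64 / 0.5686 = 1.125 ppm.
FC to add: 1.125 − 0.6 = 0.5255 mg/L as Cl₂.
Cl₂ equivalent: 0.5255 mg/L × 874,000 L = 459.3 g.
Product at 75.7% available Cl: 459.3 / 0.757 = 606.7 g.

607 g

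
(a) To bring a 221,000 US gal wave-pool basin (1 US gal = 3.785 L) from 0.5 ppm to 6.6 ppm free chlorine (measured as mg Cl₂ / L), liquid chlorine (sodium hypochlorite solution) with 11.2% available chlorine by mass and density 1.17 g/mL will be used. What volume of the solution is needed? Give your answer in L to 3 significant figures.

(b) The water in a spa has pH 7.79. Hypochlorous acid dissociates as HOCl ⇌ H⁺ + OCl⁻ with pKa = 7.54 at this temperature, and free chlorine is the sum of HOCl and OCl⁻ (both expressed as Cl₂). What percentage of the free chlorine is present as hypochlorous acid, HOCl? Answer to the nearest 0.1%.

(a) Volume: 221,000 US gal × 3.785 L/gal = 836,485 L.
(a) Chlorine deficit: 6.6 − 0.5 = 6.1 ppm = 6.1 mg/L as Cl₂.
(a) Cl₂ equivalent needed: 6.1 mg/L × 836,485 L = 5,103,000 mg = 5103 g.
(a) Product at 11.2% available chlorine: 5103 / 0.112 = 45,560 g.
(a) Volume at density 1.17 g/mL: 45,560 g ÷ 1.17 g/mL = 38,940 mL.

(b) [OCl⁻]/[HOCl] = 10^(pH − pKa) = 10^(7.79 − 7.54) = 10^0.25 = 1.778.
(b) Fraction as HOCl = 1 / (1 + 1.778) = 0.3599.

(a) 38.9 L; (b) 36.0%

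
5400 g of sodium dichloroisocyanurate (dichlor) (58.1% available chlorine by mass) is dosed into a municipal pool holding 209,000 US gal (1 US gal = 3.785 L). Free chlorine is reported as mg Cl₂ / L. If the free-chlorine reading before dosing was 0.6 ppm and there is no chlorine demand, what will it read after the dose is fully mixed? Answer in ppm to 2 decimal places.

4.57 ppm

Volume: 209,000 US gal × 3.785 L/gal = 791,065 L.
Available chlorine delivered: 5400 g × 0.581 = 3137 g as Cl₂.
Concentration rise: 3137 g / 791,065 L = 3.966 mg/L = 3.97 ppm.
Final FC: 0.6 + 3.97 = 4.57 ppm.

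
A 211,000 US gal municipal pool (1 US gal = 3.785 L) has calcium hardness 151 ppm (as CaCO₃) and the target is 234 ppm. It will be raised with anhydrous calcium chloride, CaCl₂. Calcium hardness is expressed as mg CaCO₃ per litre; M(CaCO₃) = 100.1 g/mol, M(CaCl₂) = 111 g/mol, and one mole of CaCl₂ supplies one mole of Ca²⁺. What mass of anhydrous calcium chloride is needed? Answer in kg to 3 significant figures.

Volume: 211,000 US gal × 3.785 L/gal = 798,635 L.
Hardness to add: (234 − 151) = 83 mg/L as CaCO₃ × 798,635 L = 66,290 g as CaCO₃.
Moles of Ca²⁺ (1 mol Ca²⁺ ≡ 1 mol CaCO₃): 66,290 / 100.1 g/mol = 662.2 mol.
Mass of CaCl₂: 662.2 × 111 = 73,500 g.

73.5 kg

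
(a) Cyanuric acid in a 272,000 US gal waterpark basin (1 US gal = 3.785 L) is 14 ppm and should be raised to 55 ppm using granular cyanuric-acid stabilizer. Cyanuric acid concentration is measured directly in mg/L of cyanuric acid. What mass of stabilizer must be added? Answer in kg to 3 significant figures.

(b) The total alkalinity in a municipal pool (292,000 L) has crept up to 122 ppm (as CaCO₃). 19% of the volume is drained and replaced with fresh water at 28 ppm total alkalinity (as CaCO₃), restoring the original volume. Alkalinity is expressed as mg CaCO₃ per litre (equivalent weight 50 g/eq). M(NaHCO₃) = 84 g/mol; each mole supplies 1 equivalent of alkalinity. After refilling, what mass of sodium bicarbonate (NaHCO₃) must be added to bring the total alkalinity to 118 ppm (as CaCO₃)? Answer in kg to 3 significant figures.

(a) Volume: 272,000 US gal × 3.785 L/gal = 1,029,520 L.
(a) CYA to add: (55 − 14) = 41 mg/L × 1,029,520 L = 42,210 g cyanuric acid.

(b) After draining 19% and refilling: 122 × 0.81 + 28 × 0.19 = 104.14 ppm.
(b) Deficit to target: 118 − 104.14 = 13.86 mg/L.
(b) As CaCO₃: 13.86 mg/L × 292,000 L = 4047 g; ÷ 50 g/eq ÷ 1 = 80.94 mol NaHCO₃.
(b) Mass: 80.94 × 84 = 6799 g.

(a) 42.2 kg; (b) 6.80 kg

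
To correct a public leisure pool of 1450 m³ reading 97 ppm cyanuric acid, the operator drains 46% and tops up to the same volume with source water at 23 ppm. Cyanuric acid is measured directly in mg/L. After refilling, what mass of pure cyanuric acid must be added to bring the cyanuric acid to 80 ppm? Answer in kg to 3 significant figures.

24.7 kg

Volume: 1450 m³ = 1,450,000 L.
After draining 46% and refilling: 97 × 0.54 + 23 × 0.46 = 62.96 ppm.
Deficit to target: 80 − 62.96 = 17.04 mg/L.
Mass: 17.04 mg/L × 1,450,000 L = 24,710 g cyanuric acid.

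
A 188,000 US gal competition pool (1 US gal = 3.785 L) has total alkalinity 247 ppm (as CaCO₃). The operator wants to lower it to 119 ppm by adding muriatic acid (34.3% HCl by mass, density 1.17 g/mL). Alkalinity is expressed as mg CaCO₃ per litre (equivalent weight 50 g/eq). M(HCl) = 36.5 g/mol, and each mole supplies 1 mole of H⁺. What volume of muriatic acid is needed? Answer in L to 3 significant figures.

166 L

Volume: 188,000 US gal × 3.785 L/gal = 711,580 L.
Alkalinity to neutralize: (247 − 119) = 128 mg/L as CaCO₃ × 711,580 L = 91,080 g as CaCO₃.
Equivalents of H⁺ required: 91,080 ÷ 50 g/eq = 1822 eq = 1822 mol HCl.
Mass of HCl: 1822 × 36.5 = 66,490 g.
Mass of 34.3% solution: 66,490 / 0.343 = 193,800 g.
Volume: 193,800 g ÷ 1.17 g/mL = 165,700 mL.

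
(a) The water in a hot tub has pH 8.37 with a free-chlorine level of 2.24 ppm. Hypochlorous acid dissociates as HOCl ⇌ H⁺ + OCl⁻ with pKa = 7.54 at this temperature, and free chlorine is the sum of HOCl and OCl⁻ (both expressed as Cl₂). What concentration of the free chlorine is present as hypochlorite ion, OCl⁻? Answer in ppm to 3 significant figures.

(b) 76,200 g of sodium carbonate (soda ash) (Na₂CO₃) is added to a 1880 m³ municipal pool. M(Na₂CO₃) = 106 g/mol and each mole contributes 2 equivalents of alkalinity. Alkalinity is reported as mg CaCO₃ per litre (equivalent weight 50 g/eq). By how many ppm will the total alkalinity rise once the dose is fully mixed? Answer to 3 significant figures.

(a) [OCl⁻]/[HOCl] = 10^(pH − pKa) = 10^(8.37 − 7.54) = 10^0.83 = 6.761.
(a) Fraction as HOCl = 1 / (1 + 6.761) = 0.1289.
(a) OCl⁻ = (1 − 0.1289) × 2.24 ppm = 1.951 ppm.

(b) Volume: 1880 m³ = 1,880,000 L.
(b) Moles of Na₂CO₃: 76,200 g ÷ 106 g/mol = 718.9 mol → 1438 eq of alkalinity.
(b) As CaCO₃: 1438 eq × 50 g/eq = 71,890 g.
(b) Rise: 71,890 g / 1,880,000 L × 1000 = 38.24 mg/L.

(a) 1.95 ppm; (b) 38.2 ppm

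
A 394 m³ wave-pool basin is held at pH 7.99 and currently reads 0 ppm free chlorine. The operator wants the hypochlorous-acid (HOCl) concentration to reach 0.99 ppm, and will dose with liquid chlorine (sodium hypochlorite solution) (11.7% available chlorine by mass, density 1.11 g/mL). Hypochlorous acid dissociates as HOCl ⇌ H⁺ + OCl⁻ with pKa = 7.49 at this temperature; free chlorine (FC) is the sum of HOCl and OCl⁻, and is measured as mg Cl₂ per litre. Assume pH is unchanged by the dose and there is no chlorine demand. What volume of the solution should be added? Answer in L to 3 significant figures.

12.5 L

Volume: 394 m³ = 394,000 L.
[OCl⁻]/[HOCl] = 10^(pH − pKa) = 10^(7.99 − 7.49) = 3.162; fraction as HOCl = 1/(1 + 3.162) = 0.2403.
Free chlorine required for 0.99 ppm HOCl: 0.99 / 0.2403 = 4.121 ppm.
FC to add: 4.121 − 0 = 4.121 mg/L as Cl₂.
Cl₂ equivalent: 4.121 mg/L × 394,000 L = 1624 g.
Product at 11.7% available Cl: 1624 / 0.117 = 13,880 g.
Volume: 13,880 g ÷ 1.11 g/mL = 12,500 mL.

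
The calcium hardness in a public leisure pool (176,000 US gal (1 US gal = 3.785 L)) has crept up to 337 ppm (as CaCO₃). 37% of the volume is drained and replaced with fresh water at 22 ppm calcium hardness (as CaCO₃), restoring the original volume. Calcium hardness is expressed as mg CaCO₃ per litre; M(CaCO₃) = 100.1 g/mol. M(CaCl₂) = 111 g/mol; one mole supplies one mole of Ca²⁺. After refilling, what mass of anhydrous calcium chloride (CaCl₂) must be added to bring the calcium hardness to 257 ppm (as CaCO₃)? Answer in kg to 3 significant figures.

Volume: 176,000 US gal × 3.785 L/gal = 666,160 L.
After draining 37% and refilling: 337 × 0.63 + 22 × 0.37 = 220.45 ppm.
Deficit to target: 257 − 220.45 = 36.55 mg/L.
As CaCO₃: 36.55 mg/L × 666,160 L = 24,350 g; ÷ 100.1 = 243.2 mol Ca²⁺.
Mass: 243.2 × 111 = 27,000 g.

27.0 kg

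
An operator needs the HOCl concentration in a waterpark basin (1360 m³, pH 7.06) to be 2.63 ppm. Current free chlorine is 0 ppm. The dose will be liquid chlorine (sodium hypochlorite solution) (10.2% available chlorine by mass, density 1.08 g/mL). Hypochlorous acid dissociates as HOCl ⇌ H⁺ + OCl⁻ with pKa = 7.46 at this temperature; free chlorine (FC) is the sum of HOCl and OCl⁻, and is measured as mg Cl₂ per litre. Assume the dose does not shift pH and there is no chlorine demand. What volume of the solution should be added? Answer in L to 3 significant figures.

45.4 L

Volume: 1360 m³ = 1,360,000 L.
[OCl⁻]/[HOCl] = 10^(pH − pKa) = 10^(7.06 − 7.46) = 0.3981; fraction as HOCl = 1/(1 + 0.3981) = 0.7153.
Free chlorine required for 2.63 ppm HOCl: 2.63 / 0.7153 = 3.677 ppm.
FC to add: 3.677 − 0 = 3.677 mg/L as Cl₂.
Cl₂ equivalent: 3.677 mg/L × 1,360,000 L = 5001 g.
Product at 10.2% available Cl: 5001 / 0.102 = 49,030 g.
Volume: 49,030 g ÷ 1.08 g/mL = 45,400 mL.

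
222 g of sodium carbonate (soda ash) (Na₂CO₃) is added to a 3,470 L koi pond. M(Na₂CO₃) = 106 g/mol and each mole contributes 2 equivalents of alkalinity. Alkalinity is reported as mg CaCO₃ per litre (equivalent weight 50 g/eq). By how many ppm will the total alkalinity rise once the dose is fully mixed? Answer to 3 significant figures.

Moles of Na₂CO₃: 222 g ÷ 106 g/mol = 2.094 mol → 4.189 eq of alkalinity.
As CaCO₃: 4.189 eq × 50 g/eq = 209.4 g.
Rise: 209.4 g / 3,470 L × 1000 = 60.36 mg/L.

60.4 ppm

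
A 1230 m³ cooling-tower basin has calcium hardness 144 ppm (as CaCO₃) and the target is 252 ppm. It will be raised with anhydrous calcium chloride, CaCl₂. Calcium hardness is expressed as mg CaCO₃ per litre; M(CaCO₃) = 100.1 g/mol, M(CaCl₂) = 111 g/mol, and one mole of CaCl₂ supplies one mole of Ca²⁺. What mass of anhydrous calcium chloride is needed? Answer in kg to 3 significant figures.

147 kg

Volume: 1230 m³ = 1,230,000 L.
Hardness to add: (252 − 144) = 108 mg/L as CaCO₃ × 1,230,000 L = 132,800 g as CaCO₃.
Moles of Ca²⁺ (1 mol Ca²⁺ ≡ 1 mol CaCO₃): 132,800 / 100.1 g/mol = 1327 mol.
Mass of CaCl₂: 1327 × 111 = 147,300 g.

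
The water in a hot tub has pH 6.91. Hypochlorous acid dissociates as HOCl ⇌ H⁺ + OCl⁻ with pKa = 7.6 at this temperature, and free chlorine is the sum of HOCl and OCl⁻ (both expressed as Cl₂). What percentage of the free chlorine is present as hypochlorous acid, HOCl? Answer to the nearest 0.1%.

83.0%

[OCl⁻]/[HOCl] = 10^(pH − pKa) = 10^(6.91 − 7.6) = 10^-0.69 = 0.2042.
Fraction as HOCl = 1 / (1 + 0.2042) = 0.8304.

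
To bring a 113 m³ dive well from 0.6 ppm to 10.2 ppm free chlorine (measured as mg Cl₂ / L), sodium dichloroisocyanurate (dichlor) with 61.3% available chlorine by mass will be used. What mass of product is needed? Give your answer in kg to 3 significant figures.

1.77 kg

Volume: 113 m³ = 113,000 L.
Chlorine deficit: 10.2 − 0.6 = 9.6 ppm = 9.6 mg/L as Cl₂.
Cl₂ equivalent needed: 9.6 mg/L × 113,000 L = 1,085,000 mg = 1085 g.
Product at 61.3% available chlorine: 1085 / 0.613 = 1770 g.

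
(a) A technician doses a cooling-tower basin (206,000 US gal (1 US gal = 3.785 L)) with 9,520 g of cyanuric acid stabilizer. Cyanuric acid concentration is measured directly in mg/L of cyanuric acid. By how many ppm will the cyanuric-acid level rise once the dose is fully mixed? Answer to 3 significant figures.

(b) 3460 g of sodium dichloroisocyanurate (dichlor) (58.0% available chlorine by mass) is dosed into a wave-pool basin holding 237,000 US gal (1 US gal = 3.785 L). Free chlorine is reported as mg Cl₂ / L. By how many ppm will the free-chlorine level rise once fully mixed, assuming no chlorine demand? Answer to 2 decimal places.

(a) Volume: 206,000 US gal × 3.785 L/gal = 779,710 L.
(a) Rise: 9,520 g / 779,710 L × 1000 = 12.21 mg/L.

(b) Volume: 237,000 US gal × 3.785 L/gal = 897,045 L.
(b) Available chlorine delivered: 3460 g × 0.58 = 2007 g as Cl₂.
(b) Concentration rise: 2007 g / 897,045 L = 2.237 mg/L = 2.24 ppm.

(a) 12.2 ppm; (b) 2.24 ppm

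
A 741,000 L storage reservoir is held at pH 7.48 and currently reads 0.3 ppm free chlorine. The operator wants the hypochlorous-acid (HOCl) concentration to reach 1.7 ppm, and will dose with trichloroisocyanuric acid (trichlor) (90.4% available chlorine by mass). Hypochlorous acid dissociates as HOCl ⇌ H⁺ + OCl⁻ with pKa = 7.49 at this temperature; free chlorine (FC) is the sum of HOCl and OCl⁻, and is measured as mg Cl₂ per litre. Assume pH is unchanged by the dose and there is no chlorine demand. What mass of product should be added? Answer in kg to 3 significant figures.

[OCl⁻]/[HOCl] = 10^(pH − pKa) = 10^(7.48 − 7.49) = 0.9772; fraction as HOCl = 1/(1 + 0.9772) = 0.5058.
Free chlorine required for 1.7 ppm HOCl: 1.7 / 0.5058 = 3.361 ppm.
FC to add: 3.361 − 0.3 = 3.061 mg/L as Cl₂.
Cl₂ equivalent: 3.061 mg/L × 741,000 L = 2268 g.
Product at 90.4% available Cl: 2268 / 0.904 = 2509 g.

2.51 kg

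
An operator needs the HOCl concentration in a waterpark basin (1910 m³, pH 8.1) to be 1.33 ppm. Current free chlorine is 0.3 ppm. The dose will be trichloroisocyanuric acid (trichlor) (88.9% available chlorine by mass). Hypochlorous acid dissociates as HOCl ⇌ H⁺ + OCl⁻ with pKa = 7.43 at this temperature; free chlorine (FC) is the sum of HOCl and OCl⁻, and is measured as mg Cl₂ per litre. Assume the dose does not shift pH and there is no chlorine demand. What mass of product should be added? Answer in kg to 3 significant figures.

15.6 kg

Volume: 1910 m³ = 1,910,000 L.
[OCl⁻]/[HOCl] = 10^(pH − pKa) = 10^(8.1 − 7.43) = 4.677; fraction as HOCl = 1/(1 + 4.677) = 0.1761.
Free chlorine required for 1.33 ppm HOCl: 1.33 / 0.1761 = 7.551 ppm.
FC to add: 7.551 − 0.3 = 7.251 mg/L as Cl₂.
Cl₂ equivalent: 7.251 mg/L × 1,910,000 L = 13,850 g.
Product at 88.9% available Cl: 13,850 / 0.889 = 15,580 g.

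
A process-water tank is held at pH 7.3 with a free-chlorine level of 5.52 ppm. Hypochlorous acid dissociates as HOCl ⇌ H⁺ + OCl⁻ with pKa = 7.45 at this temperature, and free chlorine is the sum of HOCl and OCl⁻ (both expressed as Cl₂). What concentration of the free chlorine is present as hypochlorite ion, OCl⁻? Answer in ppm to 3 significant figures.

[OCl⁻]/[HOCl] = 10^(pH − pKa) = 10^(7.3 − 7.45) = 10^-0.15 = 0.7079.
Fraction as HOCl = 1 / (1 + 0.7079) = 0.5855.
OCl⁻ = (1 − 0.5855) × 5.52 ppm = 2.288 ppm.

2.29 ppm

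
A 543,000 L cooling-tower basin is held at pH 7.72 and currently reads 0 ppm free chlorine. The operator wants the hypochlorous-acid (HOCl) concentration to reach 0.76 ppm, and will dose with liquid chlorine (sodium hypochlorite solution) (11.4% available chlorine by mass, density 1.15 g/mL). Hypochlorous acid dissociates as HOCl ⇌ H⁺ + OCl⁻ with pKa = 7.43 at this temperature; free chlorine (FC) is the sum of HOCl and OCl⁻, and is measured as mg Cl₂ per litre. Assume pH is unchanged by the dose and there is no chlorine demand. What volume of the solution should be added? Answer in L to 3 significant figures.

9.29 L

[OCl⁻]/[HOCl] = 10^(pH − pKa) = 10^(7.72 − 7.43) = 1.95; fraction as HOCl = 1/(1 + 1.95) = 0.339.
Free chlorine required for 0.76 ppm HOCl: 0.76 / 0.339 = 2.242 ppm.
FC to add: 2.242 − 0 = 2.242 mg/L as Cl₂.
Cl₂ equivalent: 2.242 mg/L × 543,000 L = 1217 g.
Product at 11.4% available Cl: 1217 / 0.114 = 10,680 g.
Volume: 10,680 g ÷ 1.15 g/mL = 9286 mL.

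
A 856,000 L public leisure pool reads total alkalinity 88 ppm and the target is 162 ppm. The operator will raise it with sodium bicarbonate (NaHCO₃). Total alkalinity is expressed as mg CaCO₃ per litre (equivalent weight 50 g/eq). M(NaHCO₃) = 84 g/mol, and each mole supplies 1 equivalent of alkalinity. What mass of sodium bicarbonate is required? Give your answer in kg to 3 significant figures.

Alkalinity to add: (162 − 88) = 74 mg/L as CaCO₃ × 856,000 L = 63,340 g as CaCO₃.
Equivalents: 63,340 g ÷ 50 g/eq = 1267 eq.
NaHCO₃ supplies 1 eq per mole → 1267 mol.
Mass: 1267 mol × 84 g/mol = 106,400 g.

106 kg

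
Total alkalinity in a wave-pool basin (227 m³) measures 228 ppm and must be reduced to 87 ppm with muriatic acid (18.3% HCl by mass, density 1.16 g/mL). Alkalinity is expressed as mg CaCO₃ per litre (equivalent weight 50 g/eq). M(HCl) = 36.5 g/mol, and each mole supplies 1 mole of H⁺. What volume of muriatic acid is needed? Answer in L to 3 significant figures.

110 L

Volume: 227 m³ = 227,000 L.
Alkalinity to neutralize: (228 − 87) = 141 mg/L as CaCO₃ × 227,000 L = 32,010 g as CaCO₃.
Equivalents of H⁺ required: 32,010 ÷ 50 g/eq = 640.1 eq = 640.1 mol HCl.
Mass of HCl: 640.1 × 36.5 = 23,370 g.
Mass of 18.3% solution: 23,370 / 0.183 = 127,700 g.
Volume: 127,700 g ÷ 1.16 g/mL = 110,100 mL.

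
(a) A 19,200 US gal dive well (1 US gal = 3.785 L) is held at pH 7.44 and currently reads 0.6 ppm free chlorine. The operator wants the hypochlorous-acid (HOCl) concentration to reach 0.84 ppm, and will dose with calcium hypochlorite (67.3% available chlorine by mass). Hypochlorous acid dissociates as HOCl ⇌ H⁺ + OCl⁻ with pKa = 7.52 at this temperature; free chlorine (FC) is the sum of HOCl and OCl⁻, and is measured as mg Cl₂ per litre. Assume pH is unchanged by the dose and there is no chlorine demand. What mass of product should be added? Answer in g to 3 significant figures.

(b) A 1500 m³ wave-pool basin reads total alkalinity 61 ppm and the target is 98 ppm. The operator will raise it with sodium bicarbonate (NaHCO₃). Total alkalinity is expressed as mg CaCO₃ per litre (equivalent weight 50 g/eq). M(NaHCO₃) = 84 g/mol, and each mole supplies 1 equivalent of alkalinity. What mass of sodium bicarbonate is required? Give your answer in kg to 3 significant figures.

(a) Volume: 19,200 US gal × 3.785 L/gal = 72,672 L.
(a) [OCl⁻]/[HOCl] = 10^(pH − pKa) = 10^(7.44 − 7.52) = 0.8318; fraction as HOCl = 1/(1 + 0.8318) = 0.5459.
(a) Free chlorine required for 0.84 ppm HOCl: 0.84 / 0.5459 = 1.539 ppm.
(a) FC to add: 1.539 − 0.6 = 0.9387 mg/L as Cl₂.
(a) Cl₂ equivalent: 0.9387 mg/L × 72,672 L = 68.22 g.
(a) Product at 67.3% available Cl: 68.22 / 0.673 = 101.4 g.

(b) Volume: 1500 m³ = 1,500,000 L.
(b) Alkalinity to add: (98 − 61) = 37 mg/L as CaCO₃ × 1,500,000 L = 55,500 g as CaCO₃.
(b) Equivalents: 55,500 g ÷ 50 g/eq = 1110 eq.
(b) NaHCO₃ supplies 1 eq per mole → 1110 mol.
(b) Mass: 1110 mol × 84 g/mol = 93,240 g.

(a) 101 g; (b) 93.2 kg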